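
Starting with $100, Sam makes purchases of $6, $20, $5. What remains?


Add up expenses:
$6 + $20 + $5 = $31
Subtract from budget:
$100 - $31 = $69

$69


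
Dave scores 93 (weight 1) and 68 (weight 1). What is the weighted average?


Weighted sum:
1 x 93 + 1 x 68 = 161
Total weight:
1 + 1 = 2
Weighted average:
161 / 2 = 80.5

80.5


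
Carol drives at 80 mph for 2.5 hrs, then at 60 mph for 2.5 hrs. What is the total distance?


Leg 1 distance:
80 x 2.5 = 200 miles
Leg 2 distance:
60 x 2.5 = 150 miles
Total distance:
200 + 150 = 350 miles

350 miles


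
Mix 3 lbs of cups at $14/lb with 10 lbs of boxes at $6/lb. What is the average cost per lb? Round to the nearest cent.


Cost of cups:
3 x $14 = $42
Cost of boxes:
10 x $6 = $60
Total cost: $42 + $60 = $102
Total weight: 13 lbs
Average: $102 / 13 = $7.8461... ≈ $7.85/lb

$7.85/lb


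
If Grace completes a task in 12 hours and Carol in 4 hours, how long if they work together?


Grace's rate: 1/12 of the job per hour
Carol's rate: 1/4 of the job per hour
Combined rate: 1/12 + 1/4 = 1/3 per hour
Time = 1 / (1/3) = 3 hours

3 hours


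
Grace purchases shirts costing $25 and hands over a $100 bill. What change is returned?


Start with the amount paid:
$100
Subtract the price:
$100 - $25 = $75

$75


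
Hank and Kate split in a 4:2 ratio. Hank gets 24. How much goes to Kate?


Find the multiplier:
24 / 4 = 6
Apply to Kate's share:
2 x 6 = 12

12


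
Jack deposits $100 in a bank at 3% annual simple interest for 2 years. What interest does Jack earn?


Use the formula I = P x R x T / 100
P x R x T = 100 x 3 x 2 = 600
I = 600 / 100 = $6

$6


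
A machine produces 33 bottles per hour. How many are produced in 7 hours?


Production rate: 33 bottles per hour
Time: 7 hours
Total: 33 x 7 = 231 bottles

231 bottles


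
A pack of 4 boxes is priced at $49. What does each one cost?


Total cost: $49
Number of items: 4
Unit price: $49 / 4 = $12.25

$12.25


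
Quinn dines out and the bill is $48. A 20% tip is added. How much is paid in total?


Calculate the tip:
20% of $48 = $9.60
Add tip to meal cost:
$48 + $9.60 = $57.60

$57.60


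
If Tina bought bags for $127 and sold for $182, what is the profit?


Selling price = $182
Cost price = $127
Profit = selling price - cost price:
Profit = $182 - $127 = $55

$55


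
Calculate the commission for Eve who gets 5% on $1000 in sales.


Convert rate to decimal:
5% = 0.05
Multiply by sales:
$1000 x 0.05 = $50

$50


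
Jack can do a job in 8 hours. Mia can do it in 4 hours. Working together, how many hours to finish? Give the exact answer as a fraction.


Jack's rate: 1/8 of the job per hour
Mia's rate: 1/4 of the job per hour
Combined rate: 1/8 + 1/4 = 3/8 per hour
Time = 1 / (3/8) = 8/3 hours (≈ 2.67 hours)

8/3 hours


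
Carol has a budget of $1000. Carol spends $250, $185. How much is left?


Add up expenses:
$250 + $185 = $435
Subtract from budget:
$1000 - $435 = $565

$565


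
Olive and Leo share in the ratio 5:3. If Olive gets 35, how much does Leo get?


Find the multiplier:
35 / 5 = 7
Apply to Leo's share:
3 x 7 = 21

21


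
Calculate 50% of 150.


Convert percentage to decimal:
50% = 0.5
Multiply:
150 x 0.5 = 75

75


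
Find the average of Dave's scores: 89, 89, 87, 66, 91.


Add the scores:
89 + 89 + 87 + 66 + 91 = 422
Divide by the number of tests:
422 / 5 = 84.4

84.4


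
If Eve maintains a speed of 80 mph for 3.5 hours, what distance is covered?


Use the formula: distance = speed x time
Speed = 80 mph, Time = 3.5 hours
80 x 3.5 = 280 miles

280 miles


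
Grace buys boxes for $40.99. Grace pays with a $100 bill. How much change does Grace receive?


Start with the amount paid:
$100
Subtract the price:
$100 - $40.99 = $59.01

$59.01


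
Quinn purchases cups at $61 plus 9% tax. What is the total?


Calculate the tax:
9% of $61 = $5.49
Add tax to price:
$61 + $5.49 = $66.49

$66.49


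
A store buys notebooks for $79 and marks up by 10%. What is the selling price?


Calculate the markup amount:
10% of $79 = $7.90
Add to cost:
$79 + $7.90 = $86.90

$86.90


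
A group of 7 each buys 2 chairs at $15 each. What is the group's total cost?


Cost per person:
2 x $15 = $30
Group total:
7 x $30 = $210

$210


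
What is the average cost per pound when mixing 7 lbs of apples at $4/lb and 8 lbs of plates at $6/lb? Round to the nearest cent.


Cost of apples:
7 x $4 = $28
Cost of plates:
8 x $6 = $48
Total cost: $28 + $48 = $76
Total weight: 15 lbs
Average: $76 / 15 = $5.0666... ≈ $5.07/lb

$5.07/lb


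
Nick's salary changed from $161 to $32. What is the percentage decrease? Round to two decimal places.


Find the absolute change:
|32 - 161| = 129
Divide by original and multiply by 100:
129 / 161 x 100 = 80.1242...% ≈ 80.12%

80.12%


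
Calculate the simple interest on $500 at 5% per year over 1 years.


Use the formula I = P x R x T / 100
P x R x T = 500 x 5 x 1 = 2500
I = 2500 / 100 = $25

$25


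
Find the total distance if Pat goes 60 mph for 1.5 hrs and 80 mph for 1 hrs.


Leg 1 distance:
60 x 1.5 = 90 miles
Leg 2 distance:
80 x 1 = 80 miles
Total distance:
90 + 80 = 170 miles

170 miles


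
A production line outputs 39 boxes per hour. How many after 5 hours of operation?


Production rate: 39 boxes per hour
Time: 5 hours
Total: 39 x 5 = 195 boxes

195 boxes


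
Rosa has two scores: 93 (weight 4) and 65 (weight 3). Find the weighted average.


Weighted sum:
4 x 93 + 3 x 65 = 567
Total weight:
4 + 3 = 7
Weighted average:
567 / 7 = 81

81


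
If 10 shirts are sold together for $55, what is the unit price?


Total cost: $55
Number of items: 10
Unit price: $55 / 10 = $5.50

$5.50


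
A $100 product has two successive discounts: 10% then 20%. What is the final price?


First discount:
10% of $100 = $10
Price after first discount:
$100 - $10 = $90
Second discount:
20% of $90 = $18
Final price:
$90 - $18 = $72

$72


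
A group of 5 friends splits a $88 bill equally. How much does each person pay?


Total bill: $88
Number of people: 5
Each pays: $88 / 5 = $17.60

$17.60


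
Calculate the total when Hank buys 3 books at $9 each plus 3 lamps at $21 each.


Cost of books:
3 x $9 = $27
Cost of lamps:
3 x $21 = $63
Add both:
$27 + $63 = $90

$90


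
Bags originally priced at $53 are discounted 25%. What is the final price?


Calculate the discount amount:
25% of $53 = $13.25
Subtract from original:
$53 - $13.25 = $39.75

$39.75


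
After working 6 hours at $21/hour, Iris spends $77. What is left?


Calculate earnings:
6 x $21 = $126
Subtract spending:
$126 - $77 = $49

$49


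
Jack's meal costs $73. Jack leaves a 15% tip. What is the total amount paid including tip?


Calculate the tip:
15% of $73 = $10.95
Add tip to meal cost:
$73 + $10.95 = $83.95

$83.95


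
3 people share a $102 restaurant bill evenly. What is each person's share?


Total bill: $102
Number of people: 3
Each pays: $102 / 3 = $34

$34


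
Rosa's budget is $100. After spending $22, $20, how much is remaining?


Add up expenses:
$22 + $20 = $42
Subtract from budget:
$100 - $42 = $58

$58


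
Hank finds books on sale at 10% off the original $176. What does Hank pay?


Calculate the discount amount:
10% of $176 = $17.60
Subtract from original:
$176 - $17.60 = $158.40

$158.40


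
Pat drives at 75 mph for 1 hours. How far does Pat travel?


Use the formula: distance = speed x time
Speed = 75 mph, Time = 1 hours
75 x 1 = 75 miles

75 miles


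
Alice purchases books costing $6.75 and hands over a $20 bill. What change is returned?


Start with the amount paid:
$20
Subtract the price:
$20 - $6.75 = $13.25

$13.25


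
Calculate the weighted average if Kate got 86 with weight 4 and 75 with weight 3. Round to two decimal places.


Weighted sum:
4 x 86 + 3 x 75 = 569
Total weight:
4 + 3 = 7
Weighted average:
569 / 7 = 81.2857... ≈ 81.29

81.29


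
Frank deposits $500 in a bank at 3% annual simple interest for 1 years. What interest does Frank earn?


Use the formula I = P x R x T / 100
P x R x T = 500 x 3 x 1 = 1500
I = 1500 / 100 = $15

$15


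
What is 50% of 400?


Convert percentage to decimal:
50% = 0.5
Multiply:
400 x 0.5 = 200

200


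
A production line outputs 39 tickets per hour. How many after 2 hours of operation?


Production rate: 39 tickets per hour
Time: 2 hours
Total: 39 x 2 = 78 tickets

78 tickets


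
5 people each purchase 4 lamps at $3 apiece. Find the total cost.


Cost per person:
4 x $3 = $12
Group total:
5 x $12 = $60

$60


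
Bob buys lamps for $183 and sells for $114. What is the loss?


Selling price = $114
Cost price = $183
Loss = cost price - selling price:
Loss = $183 - $114 = $69

$69


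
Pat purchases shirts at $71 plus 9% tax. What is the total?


Calculate the tax:
9% of $71 = $6.39
Add tax to price:
$71 + $6.39 = $77.39

$77.39


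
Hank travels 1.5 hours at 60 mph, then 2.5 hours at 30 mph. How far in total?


Leg 1 distance:
60 x 1.5 = 90 miles
Leg 2 distance:
30 x 2.5 = 75 miles
Total distance:
90 + 75 = 165 miles

165 miles


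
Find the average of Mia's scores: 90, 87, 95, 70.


Add the scores:
90 + 87 + 95 + 70 = 342
Divide by the number of tests:
342 / 4 = 85.5

85.5


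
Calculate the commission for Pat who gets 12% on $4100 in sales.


Convert rate to decimal:
12% = 0.12
Multiply by sales:
$4100 x 0.12 = $492

$492


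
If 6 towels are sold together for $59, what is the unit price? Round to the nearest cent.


Total cost: $59
Number of items: 6
Unit price: $59 / 6 = $9.8333... ≈ $9.83

$9.83


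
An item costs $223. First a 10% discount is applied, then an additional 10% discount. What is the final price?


First discount:
10% of $223 = $22.30
Price after first discount:
$223 - $22.30 = $200.70
Second discount:
10% of $200.70 = $20.07
Final price:
$200.70 - $20.07 = $180.63

$180.63


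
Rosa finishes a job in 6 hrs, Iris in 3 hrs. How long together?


Rosa's rate: 1/6 of the job per hour
Iris's rate: 1/3 of the job per hour
Combined rate: 1/6 + 1/3 = 1/2 per hour
Time = 1 / (1/2) = 2 hours

2 hours


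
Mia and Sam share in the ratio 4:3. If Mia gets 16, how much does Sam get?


Find the multiplier:
16 / 4 = 4
Apply to Sam's share:
3 x 4 = 12

12


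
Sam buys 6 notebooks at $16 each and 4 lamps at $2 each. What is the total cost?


Cost of notebooks:
6 x $16 = $96
Cost of lamps:
4 x $2 = $8
Add both:
$96 + $8 = $104

$104


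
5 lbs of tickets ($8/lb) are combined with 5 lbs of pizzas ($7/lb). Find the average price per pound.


Cost of tickets:
5 x $8 = $40
Cost of pizzas:
5 x $7 = $35
Total cost: $40 + $35 = $75
Total weight: 10 lbs
Average: $75 / 10 = $7.50/lb

$7.50/lb


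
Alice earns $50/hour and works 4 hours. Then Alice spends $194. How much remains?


Calculate earnings:
4 x $50 = $200
Subtract spending:
$200 - $194 = $6

$6


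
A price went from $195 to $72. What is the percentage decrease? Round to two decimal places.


Find the absolute change:
|72 - 195| = 123
Divide by original and multiply by 100:
123 / 195 x 100 = 63.0769...% ≈ 63.08%

63.08%


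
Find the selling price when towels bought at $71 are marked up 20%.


Calculate the markup amount:
20% of $71 = $14.20
Add to cost:
$71 + $14.20 = $85.20

$85.20


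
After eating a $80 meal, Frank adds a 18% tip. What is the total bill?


Calculate the tip:
18% of $80 = $14.40
Add tip to meal cost:
$80 + $14.40 = $94.40

$94.40


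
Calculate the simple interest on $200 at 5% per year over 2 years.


Use the formula I = P x R x T / 100
P x R x T = 200 x 5 x 2 = 2000
I = 2000 / 100 = $20

$20


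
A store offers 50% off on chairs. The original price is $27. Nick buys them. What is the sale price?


Calculate the discount amount:
50% of $27 = $13.50
Subtract from original:
$27 - $13.50 = $13.50

$13.50


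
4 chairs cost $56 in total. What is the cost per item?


Total cost: $56
Number of items: 4
Unit price: $56 / 4 = $14

$14


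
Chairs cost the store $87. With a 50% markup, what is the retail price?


Calculate the markup amount:
50% of $87 = $43.50
Add to cost:
$87 + $43.50 = $130.50

$130.50


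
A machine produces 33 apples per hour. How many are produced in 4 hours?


Production rate: 33 apples per hour
Time: 4 hours
Total: 33 x 4 = 132 apples

132 apples


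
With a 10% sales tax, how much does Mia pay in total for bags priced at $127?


Calculate the tax:
10% of $127 = $12.70
Add tax to price:
$127 + $12.70 = $139.70

$139.70


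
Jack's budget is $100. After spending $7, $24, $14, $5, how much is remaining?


Add up expenses:
$7 + $24 + $14 + $5 = $50
Subtract from budget:
$100 - $50 = $50

$50


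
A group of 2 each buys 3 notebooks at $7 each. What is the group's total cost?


Cost per person:
3 x $7 = $21
Group total:
2 x $21 = $42

$42


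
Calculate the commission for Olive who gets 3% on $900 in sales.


Convert rate to decimal:
3% = 0.03
Multiply by sales:
$900 x 0.03 = $27

$27


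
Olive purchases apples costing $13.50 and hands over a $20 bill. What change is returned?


Start with the amount paid:
$20
Subtract the price:
$20 - $13.50 = $6.50

$6.50


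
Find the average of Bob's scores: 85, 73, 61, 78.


Add the scores:
85 + 73 + 61 + 78 = 297
Divide by the number of tests:
297 / 4 = 74.25

74.25


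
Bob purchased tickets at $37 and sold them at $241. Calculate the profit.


Selling price = $241
Cost price = $37
Profit = selling price - cost price:
Profit = $241 - $37 = $204

$204


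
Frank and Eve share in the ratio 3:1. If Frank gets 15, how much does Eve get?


Find the multiplier:
15 / 3 = 5
Apply to Eve's share:
1 x 5 = 5

5


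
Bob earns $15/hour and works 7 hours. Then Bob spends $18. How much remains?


Calculate earnings:
7 x $15 = $105
Subtract spending:
$105 - $18 = $87

$87


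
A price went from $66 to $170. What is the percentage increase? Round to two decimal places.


Find the absolute change:
|170 - 66| = 104
Divide by original and multiply by 100:
104 / 66 x 100 = 157.5757...% ≈ 157.58%

157.58%


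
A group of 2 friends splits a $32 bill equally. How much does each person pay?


Total bill: $32
Number of people: 2
Each pays: $32 / 2 = $16

$16


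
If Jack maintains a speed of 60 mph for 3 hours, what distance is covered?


Use the formula: distance = speed x time
Speed = 60 mph, Time = 3 hours
60 x 3 = 180 miles

180 miles


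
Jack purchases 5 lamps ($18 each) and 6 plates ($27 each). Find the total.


Cost of lamps:
5 x $18 = $90
Cost of plates:
6 x $27 = $162
Add both:
$90 + $162 = $252

$252


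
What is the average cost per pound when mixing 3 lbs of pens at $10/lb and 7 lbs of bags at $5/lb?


Cost of pens:
3 x $10 = $30
Cost of bags:
7 x $5 = $35
Total cost: $30 + $35 = $65
Total weight: 10 lbs
Average: $65 / 10 = $6.50/lb

$6.50/lb


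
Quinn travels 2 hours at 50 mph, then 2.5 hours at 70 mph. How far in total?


Leg 1 distance:
50 x 2 = 100 miles
Leg 2 distance:
70 x 2.5 = 175 miles
Total distance:
100 + 175 = 275 miles

275 miles


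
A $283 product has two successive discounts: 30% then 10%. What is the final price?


First discount:
30% of $283 = $84.90
Price after first discount:
$283 - $84.90 = $198.10
Second discount:
10% of $198.10 = $19.81
Final price:
$198.10 - $19.81 = $178.29

$178.29


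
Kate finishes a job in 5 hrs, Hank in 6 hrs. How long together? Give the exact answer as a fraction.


Kate's rate: 1/5 of the job per hour
Hank's rate: 1/6 of the job per hour
Combined rate: 1/5 + 1/6 = 11/30 per hour
Time = 1 / (11/30) = 30/11 hours (≈ 2.73 hours)

30/11 hours


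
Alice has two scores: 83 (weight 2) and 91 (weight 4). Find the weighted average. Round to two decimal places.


Weighted sum:
2 x 83 + 4 x 91 = 530
Total weight:
2 + 4 = 6
Weighted average:
530 / 6 = 88.3333... ≈ 88.33

88.33


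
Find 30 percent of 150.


Convert percentage to decimal:
30% = 0.3
Multiply:
150 x 0.3 = 45

45


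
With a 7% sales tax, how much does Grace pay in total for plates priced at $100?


Calculate the tax:
7% of $100 = $7
Add tax to price:
$100 + $7 = $107

$107


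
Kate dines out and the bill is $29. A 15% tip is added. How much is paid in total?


Calculate the tip:
15% of $29 = $4.35
Add tip to meal cost:
$29 + $4.35 = $33.35

$33.35


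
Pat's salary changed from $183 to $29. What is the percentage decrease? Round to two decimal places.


Find the absolute change:
|29 - 183| = 154
Divide by original and multiply by 100:
154 / 183 x 100 = 84.1530...% ≈ 84.15%

84.15%


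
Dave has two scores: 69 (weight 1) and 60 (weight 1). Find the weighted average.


Weighted sum:
1 x 69 + 1 x 60 = 129
Total weight:
1 + 1 = 2
Weighted average:
129 / 2 = 64.5

64.5


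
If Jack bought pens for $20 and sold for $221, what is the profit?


Selling price = $221
Cost price = $20
Profit = selling price - cost price:
Profit = $221 - $20 = $201

$201


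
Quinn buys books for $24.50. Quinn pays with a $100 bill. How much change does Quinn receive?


Start with the amount paid:
$100
Subtract the price:
$100 - $24.50 = $75.50

$75.50


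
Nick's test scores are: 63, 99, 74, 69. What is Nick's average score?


Add the scores:
63 + 99 + 74 + 69 = 305
Divide by the number of tests:
305 / 4 = 76.25

76.25


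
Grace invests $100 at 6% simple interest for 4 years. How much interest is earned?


Use the formula I = P x R x T / 100
P x R x T = 100 x 6 x 4 = 2400
I = 2400 / 100 = $24

$24


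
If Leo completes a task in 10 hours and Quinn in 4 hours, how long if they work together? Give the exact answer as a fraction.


Leo's rate: 1/10 of the job per hour
Quinn's rate: 1/4 of the job per hour
Combined rate: 1/10 + 1/4 = 7/20 per hour
Time = 1 / (7/20) = 20/7 hours (≈ 2.86 hours)

20/7 hours


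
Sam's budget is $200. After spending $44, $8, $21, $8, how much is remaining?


Add up expenses:
$44 + $8 + $21 + $8 = $81
Subtract from budget:
$200 - $81 = $119

$119


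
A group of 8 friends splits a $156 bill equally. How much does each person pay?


Total bill: $156
Number of people: 8
Each pays: $156 / 8 = $19.50

$19.50


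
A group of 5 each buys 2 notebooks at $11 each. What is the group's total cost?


Cost per person:
2 x $11 = $22
Group total:
5 x $22 = $110

$110


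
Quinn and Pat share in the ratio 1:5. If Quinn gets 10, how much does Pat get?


Find the multiplier:
10 / 1 = 10
Apply to Pat's share:
5 x 10 = 50

50


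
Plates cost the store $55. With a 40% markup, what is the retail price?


Calculate the markup amount:
40% of $55 = $22
Add to cost:
$55 + $22 = $77

$77


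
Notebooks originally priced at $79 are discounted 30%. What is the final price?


Calculate the discount amount:
30% of $79 = $23.70
Subtract from original:
$79 - $23.70 = $55.30

$55.30


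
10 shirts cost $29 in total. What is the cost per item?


Total cost: $29
Number of items: 10
Unit price: $29 / 10 = $2.90

$2.90


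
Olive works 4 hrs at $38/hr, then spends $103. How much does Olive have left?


Calculate earnings:
4 x $38 = $152
Subtract spending:
$152 - $103 = $49

$49


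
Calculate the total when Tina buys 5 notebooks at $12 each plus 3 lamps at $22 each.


Cost of notebooks:
5 x $12 = $60
Cost of lamps:
3 x $22 = $66
Add both:
$60 + $66 = $126

$126


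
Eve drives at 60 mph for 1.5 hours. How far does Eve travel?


Use the formula: distance = speed x time
Speed = 60 mph, Time = 1.5 hours
60 x 1.5 = 90 miles

90 miles


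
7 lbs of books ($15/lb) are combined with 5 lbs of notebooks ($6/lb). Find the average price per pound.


Cost of books:
7 x $15 = $105
Cost of notebooks:
5 x $6 = $30
Total cost: $105 + $30 = $135
Total weight: 12 lbs
Average: $135 / 12 = $11.25/lb

$11.25/lb


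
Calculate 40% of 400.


Convert percentage to decimal:
40% = 0.4
Multiply:
400 x 0.4 = 160

160


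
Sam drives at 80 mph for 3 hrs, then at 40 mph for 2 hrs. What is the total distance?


Leg 1 distance:
80 x 3 = 240 miles
Leg 2 distance:
40 x 2 = 80 miles
Total distance:
240 + 80 = 320 miles

320 miles


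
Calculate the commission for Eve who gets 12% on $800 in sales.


Convert rate to decimal:
12% = 0.12
Multiply by sales:
$800 x 0.12 = $96

$96


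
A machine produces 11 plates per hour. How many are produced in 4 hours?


Production rate: 11 plates per hour
Time: 4 hours
Total: 11 x 4 = 44 plates

44 plates


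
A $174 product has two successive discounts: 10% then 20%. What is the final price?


First discount:
10% of $174 = $17.40
Price after first discount:
$174 - $17.40 = $156.60
Second discount:
20% of $156.60 = $31.32
Final price:
$156.60 - $31.32 = $125.28

$125.28


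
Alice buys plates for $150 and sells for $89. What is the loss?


Selling price = $89
Cost price = $150
Loss = cost price - selling price:
Loss = $150 - $89 = $61

$61


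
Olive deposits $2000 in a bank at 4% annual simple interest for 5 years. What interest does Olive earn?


Use the formula I = P x R x T / 100
P x R x T = 2000 x 4 x 5 = 40000
I = 40000 / 100 = $400

$400


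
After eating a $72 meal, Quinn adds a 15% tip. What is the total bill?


Calculate the tip:
15% of $72 = $10.80
Add tip to meal cost:
$72 + $10.80 = $82.80

$82.80


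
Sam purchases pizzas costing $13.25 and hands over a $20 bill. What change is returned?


Start with the amount paid:
$20
Subtract the price:
$20 - $13.25 = $6.75

$6.75


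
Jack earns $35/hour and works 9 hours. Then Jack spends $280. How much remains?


Calculate earnings:
9 x $35 = $315
Subtract spending:
$315 - $280 = $35

$35


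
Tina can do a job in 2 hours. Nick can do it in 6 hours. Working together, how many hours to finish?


Tina's rate: 1/2 of the job per hour
Nick's rate: 1/6 of the job per hour
Combined rate: 1/2 + 1/6 = 2/3 per hour
Time = 1 / (2/3) = 3/2 = 1.5 hours

1.5 hours


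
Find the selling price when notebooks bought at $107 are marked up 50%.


Calculate the markup amount:
50% of $107 = $53.50
Add to cost:
$107 + $53.50 = $160.50

$160.50


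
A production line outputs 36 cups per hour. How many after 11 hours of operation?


Production rate: 36 cups per hour
Time: 11 hours
Total: 36 x 11 = 396 cups

396 cups


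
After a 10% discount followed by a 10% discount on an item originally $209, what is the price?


First discount:
10% of $209 = $20.90
Price after first discount:
$209 - $20.90 = $188.10
Second discount:
10% of $188.10 = $18.81
Final price:
$188.10 - $18.81 = $169.29

$169.29


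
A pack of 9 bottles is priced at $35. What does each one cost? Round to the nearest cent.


Total cost: $35
Number of items: 9
Unit price: $35 / 9 = $3.8888... ≈ $3.89

$3.89


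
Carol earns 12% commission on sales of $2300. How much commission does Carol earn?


Convert rate to decimal:
12% = 0.12
Multiply by sales:
$2300 x 0.12 = $276

$276


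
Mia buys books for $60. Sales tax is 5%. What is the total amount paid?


Calculate the tax:
5% of $60 = $3
Add tax to price:
$60 + $3 = $63

$63


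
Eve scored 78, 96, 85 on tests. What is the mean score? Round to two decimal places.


Add the scores:
78 + 96 + 85 = 259
Divide by the number of tests:
259 / 3 = 86.3333... ≈ 86.33

86.33


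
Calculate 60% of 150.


Convert percentage to decimal:
60% = 0.6
Multiply:
150 x 0.6 = 90

90


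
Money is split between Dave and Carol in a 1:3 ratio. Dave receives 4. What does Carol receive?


Find the multiplier:
4 / 1 = 4
Apply to Carol's share:
3 x 4 = 12

12


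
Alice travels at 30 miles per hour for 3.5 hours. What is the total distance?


Use the formula: distance = speed x time
Speed = 30 mph, Time = 3.5 hours
30 x 3.5 = 105 miles

105 miles


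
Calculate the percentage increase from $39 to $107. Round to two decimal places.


Find the absolute change:
|107 - 39| = 68
Divide by original and multiply by 100:
68 / 39 x 100 = 174.3589...% ≈ 174.36%

174.36%


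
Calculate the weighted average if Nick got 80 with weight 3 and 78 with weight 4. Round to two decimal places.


Weighted sum:
3 x 80 + 4 x 78 = 552
Total weight:
3 + 4 = 7
Weighted average:
552 / 7 = 78.8571... ≈ 78.86

78.86


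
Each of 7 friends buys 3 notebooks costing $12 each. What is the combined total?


Cost per person:
3 x $12 = $36
Group total:
7 x $36 = $252

$252


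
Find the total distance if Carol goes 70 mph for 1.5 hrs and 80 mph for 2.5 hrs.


Leg 1 distance:
70 x 1.5 = 105 miles
Leg 2 distance:
80 x 2.5 = 200 miles
Total distance:
105 + 200 = 305 miles

305 miles


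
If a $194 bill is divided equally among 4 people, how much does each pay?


Total bill: $194
Number of people: 4
Each pays: $194 / 4 = $48.50

$48.50


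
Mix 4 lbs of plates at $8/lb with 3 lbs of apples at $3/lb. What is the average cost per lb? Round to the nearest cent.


Cost of plates:
4 x $8 = $32
Cost of apples:
3 x $3 = $9
Total cost: $32 + $9 = $41
Total weight: 7 lbs
Average: $41 / 7 = $5.8571... ≈ $5.86/lb

$5.86/lb


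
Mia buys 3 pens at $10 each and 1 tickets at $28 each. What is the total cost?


Cost of pens:
3 x $10 = $30
Cost of tickets:
1 x $28 = $28
Add both:
$30 + $28 = $58

$58


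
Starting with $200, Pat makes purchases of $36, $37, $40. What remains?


Add up expenses:
$36 + $37 + $40 = $113
Subtract from budget:
$200 - $113 = $87

$87


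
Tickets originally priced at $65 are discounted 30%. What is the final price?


Calculate the discount amount:
30% of $65 = $19.50
Subtract from original:
$65 - $19.50 = $45.50

$45.50


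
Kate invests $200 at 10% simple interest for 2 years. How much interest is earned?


Use the formula I = P x R x T / 100
P x R x T = 200 x 10 x 2 = 4000
I = 4000 / 100 = $40

$40


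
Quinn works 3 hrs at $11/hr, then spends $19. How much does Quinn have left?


Calculate earnings:
3 x $11 = $33
Subtract spending:
$33 - $19 = $14

$14


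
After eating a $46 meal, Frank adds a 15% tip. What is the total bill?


Calculate the tip:
15% of $46 = $6.90
Add tip to meal cost:
$46 + $6.90 = $52.90

$52.90


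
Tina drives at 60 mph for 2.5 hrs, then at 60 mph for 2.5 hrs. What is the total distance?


Leg 1 distance:
60 x 2.5 = 150 miles
Leg 2 distance:
60 x 2.5 = 150 miles
Total distance:
150 + 150 = 300 miles

300 miles


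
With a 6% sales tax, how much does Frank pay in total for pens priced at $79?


Calculate the tax:
6% of $79 = $4.74
Add tax to price:
$79 + $4.74 = $83.74

$83.74


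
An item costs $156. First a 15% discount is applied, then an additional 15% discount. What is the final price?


First discount:
15% of $156 = $23.40
Price after first discount:
$156 - $23.40 = $132.60
Second discount:
15% of $132.60 = $19.89
Final price:
$132.60 - $19.89 = $112.71

$112.71


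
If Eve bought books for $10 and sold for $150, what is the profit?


Selling price = $150
Cost price = $10
Profit = selling price - cost price:
Profit = $150 - $10 = $140

$140


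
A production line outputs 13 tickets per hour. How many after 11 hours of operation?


Production rate: 13 tickets per hour
Time: 11 hours
Total: 13 x 11 = 143 tickets

143 tickets


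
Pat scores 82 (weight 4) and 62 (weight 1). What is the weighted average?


Weighted sum:
4 x 82 + 1 x 62 = 390
Total weight:
4 + 1 = 5
Weighted average:
390 / 5 = 78

78


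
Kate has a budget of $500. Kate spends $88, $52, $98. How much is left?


Add up expenses:
$88 + $52 + $98 = $238
Subtract from budget:
$500 - $238 = $262

$262


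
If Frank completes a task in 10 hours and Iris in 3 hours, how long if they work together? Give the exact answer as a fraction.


Frank's rate: 1/10 of the job per hour
Iris's rate: 1/3 of the job per hour
Combined rate: 1/10 + 1/3 = 13/30 per hour
Time = 1 / (13/30) = 30/13 hours (≈ 2.31 hours)

30/13 hours


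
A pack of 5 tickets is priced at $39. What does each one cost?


Total cost: $39
Number of items: 5
Unit price: $39 / 5 = $7.80

$7.80


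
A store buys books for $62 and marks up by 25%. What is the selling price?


Calculate the markup amount:
25% of $62 = $15.50
Add to cost:
$62 + $15.50 = $77.50

$77.50


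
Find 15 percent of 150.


Convert percentage to decimal:
15% = 0.15
Multiply:
150 x 0.15 = 22.5

22.5


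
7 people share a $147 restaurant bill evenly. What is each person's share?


Total bill: $147
Number of people: 7
Each pays: $147 / 7 = $21

$21


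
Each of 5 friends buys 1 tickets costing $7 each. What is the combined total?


Cost per person:
1 x $7 = $7
Group total:
5 x $7 = $35

$35


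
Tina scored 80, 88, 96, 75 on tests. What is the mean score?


Add the scores:
80 + 88 + 96 + 75 = 339
Divide by the number of tests:
339 / 4 = 84.75

84.75


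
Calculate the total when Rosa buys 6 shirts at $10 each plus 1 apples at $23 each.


Cost of shirts:
6 x $10 = $60
Cost of apples:
1 x $23 = $23
Add both:
$60 + $23 = $83

$83


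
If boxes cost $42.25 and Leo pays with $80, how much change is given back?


Start with the amount paid:
$80
Subtract the price:
$80 - $42.25 = $37.75

$37.75


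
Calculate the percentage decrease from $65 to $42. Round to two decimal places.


Find the absolute change:
|42 - 65| = 23
Divide by original and multiply by 100:
23 / 65 x 100 = 35.3846...% ≈ 35.38%

35.38%


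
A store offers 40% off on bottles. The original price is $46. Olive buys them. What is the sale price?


Calculate the discount amount:
40% of $46 = $18.40
Subtract from original:
$46 - $18.40 = $27.60

$27.60


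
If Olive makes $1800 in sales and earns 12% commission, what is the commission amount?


Convert rate to decimal:
12% = 0.12
Multiply by sales:
$1800 x 0.12 = $216

$216


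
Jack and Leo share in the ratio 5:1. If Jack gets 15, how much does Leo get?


Find the multiplier:
15 / 5 = 3
Apply to Leo's share:
1 x 3 = 3

3


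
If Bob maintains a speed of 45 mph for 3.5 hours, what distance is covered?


Use the formula: distance = speed x time
Speed = 45 mph, Time = 3.5 hours
45 x 3.5 = 157.5 miles

157.5 miles


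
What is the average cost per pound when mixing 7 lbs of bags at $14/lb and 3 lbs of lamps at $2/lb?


Cost of bags:
7 x $14 = $98
Cost of lamps:
3 x $2 = $6
Total cost: $98 + $6 = $104
Total weight: 10 lbs
Average: $104 / 10 = $10.40/lb

$10.40/lb


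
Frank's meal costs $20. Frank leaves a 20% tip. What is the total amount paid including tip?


Calculate the tip:
20% of $20 = $4
Add tip to meal cost:
$20 + $4 = $24

$24


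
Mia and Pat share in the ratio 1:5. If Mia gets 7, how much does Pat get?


Find the multiplier:
7 / 1 = 7
Apply to Pat's share:
5 x 7 = 35

35


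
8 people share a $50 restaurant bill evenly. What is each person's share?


Total bill: $50
Number of people: 8
Each pays: $50 / 8 = $6.25

$6.25


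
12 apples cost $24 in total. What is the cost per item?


Total cost: $24
Number of items: 12
Unit price: $24 / 12 = $2

$2


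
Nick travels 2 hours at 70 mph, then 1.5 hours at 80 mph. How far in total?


Leg 1 distance:
70 x 2 = 140 miles
Leg 2 distance:
80 x 1.5 = 120 miles
Total distance:
140 + 120 = 260 miles

260 miles


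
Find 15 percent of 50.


Convert percentage to decimal:
15% = 0.15
Multiply:
50 x 0.15 = 7.5

7.5


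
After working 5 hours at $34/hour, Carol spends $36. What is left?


Calculate earnings:
5 x $34 = $170
Subtract spending:
$170 - $36 = $134

$134


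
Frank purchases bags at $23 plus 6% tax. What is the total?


Calculate the tax:
6% of $23 = $1.38
Add tax to price:
$23 + $1.38 = $24.38

$24.38


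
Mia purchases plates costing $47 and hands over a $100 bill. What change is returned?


Start with the amount paid:
$100
Subtract the price:
$100 - $47 = $53

$53


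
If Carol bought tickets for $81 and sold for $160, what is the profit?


Selling price = $160
Cost price = $81
Profit = selling price - cost price:
Profit = $160 - $81 = $79

$79


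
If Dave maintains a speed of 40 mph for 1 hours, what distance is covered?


Use the formula: distance = speed x time
Speed = 40 mph, Time = 1 hours
40 x 1 = 40 miles

40 miles


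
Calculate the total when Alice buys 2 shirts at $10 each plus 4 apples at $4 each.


Cost of shirts:
2 x $10 = $20
Cost of apples:
4 x $4 = $16
Add both:
$20 + $16 = $36

$36


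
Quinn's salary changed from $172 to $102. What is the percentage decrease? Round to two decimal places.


Find the absolute change:
|102 - 172| = 70
Divide by original and multiply by 100:
70 / 172 x 100 = 40.6976...% ≈ 40.7%

40.7%


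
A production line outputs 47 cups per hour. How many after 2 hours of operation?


Production rate: 47 cups per hour
Time: 2 hours
Total: 47 x 2 = 94 cups

94 cups


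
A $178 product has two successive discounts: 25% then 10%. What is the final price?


First discount:
25% of $178 = $44.50
Price after first discount:
$178 - $44.50 = $133.50
Second discount:
10% of $133.50 = $13.35
Final price:
$133.50 - $13.35 = $120.15

$120.15


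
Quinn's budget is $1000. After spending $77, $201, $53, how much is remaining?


Add up expenses:
$77 + $201 + $53 = $331
Subtract from budget:
$1000 - $331 = $669

$669


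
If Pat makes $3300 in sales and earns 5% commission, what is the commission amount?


Convert rate to decimal:
5% = 0.05
Multiply by sales:
$3300 x 0.05 = $165

$165


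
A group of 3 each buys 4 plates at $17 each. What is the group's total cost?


Cost per person:
4 x $17 = $68
Group total:
3 x $68 = $204

$204


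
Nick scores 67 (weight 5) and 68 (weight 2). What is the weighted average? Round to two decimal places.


Weighted sum:
5 x 67 + 2 x 68 = 471
Total weight:
5 + 2 = 7
Weighted average:
471 / 7 = 67.2857... ≈ 67.29

67.29


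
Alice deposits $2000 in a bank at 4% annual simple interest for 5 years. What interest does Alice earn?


Use the formula I = P x R x T / 100
P x R x T = 2000 x 4 x 5 = 40000
I = 40000 / 100 = $400

$400


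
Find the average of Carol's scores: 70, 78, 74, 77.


Add the scores:
70 + 78 + 74 + 77 = 299
Divide by the number of tests:
299 / 4 = 74.75

74.75


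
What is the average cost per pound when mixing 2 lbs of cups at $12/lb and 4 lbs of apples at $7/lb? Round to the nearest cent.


Cost of cups:
2 x $12 = $24
Cost of apples:
4 x $7 = $28
Total cost: $24 + $28 = $52
Total weight: 6 lbs
Average: $52 / 6 = $8.6666... ≈ $8.67/lb

$8.67/lb


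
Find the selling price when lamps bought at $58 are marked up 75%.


Calculate the markup amount:
75% of $58 = $43.50
Add to cost:
$58 + $43.50 = $101.50

$101.50


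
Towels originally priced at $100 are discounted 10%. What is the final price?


Calculate the discount amount:
10% of $100 = $10
Subtract from original:
$100 - $10 = $90

$90


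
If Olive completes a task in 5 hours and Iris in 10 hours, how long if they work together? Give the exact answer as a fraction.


Olive's rate: 1/5 of the job per hour
Iris's rate: 1/10 of the job per hour
Combined rate: 1/5 + 1/10 = 3/10 per hour
Time = 1 / (3/10) = 10/3 hours (≈ 3.33 hours)

10/3 hours


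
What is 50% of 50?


Convert percentage to decimal:
50% = 0.5
Multiply:
50 x 0.5 = 25

25


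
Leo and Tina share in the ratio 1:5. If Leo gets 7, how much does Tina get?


Find the multiplier:
7 / 1 = 7
Apply to Tina's share:
5 x 7 = 35

35


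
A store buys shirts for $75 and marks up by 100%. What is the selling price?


Calculate the markup amount:
100% of $75 = $75
Add to cost:
$75 + $75 = $150

$150


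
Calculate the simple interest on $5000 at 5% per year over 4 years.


Use the formula I = P x R x T / 100
P x R x T = 5000 x 5 x 4 = 100000
I = 100000 / 100 = $1000

$1000


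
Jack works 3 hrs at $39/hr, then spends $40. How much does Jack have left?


Calculate earnings:
3 x $39 = $117
Subtract spending:
$117 - $40 = $77

$77


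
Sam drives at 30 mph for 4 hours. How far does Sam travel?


Use the formula: distance = speed x time
Speed = 30 mph, Time = 4 hours
30 x 4 = 120 miles

120 miles


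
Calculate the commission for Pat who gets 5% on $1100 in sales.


Convert rate to decimal:
5% = 0.05
Multiply by sales:
$1100 x 0.05 = $55

$55


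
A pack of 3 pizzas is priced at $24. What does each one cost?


Total cost: $24
Number of items: 3
Unit price: $24 / 3 = $8

$8


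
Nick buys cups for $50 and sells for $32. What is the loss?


Selling price = $32
Cost price = $50
Loss = cost price - selling price:
Loss = $50 - $32 = $18

$18


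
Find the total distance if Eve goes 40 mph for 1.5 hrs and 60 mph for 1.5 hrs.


Leg 1 distance:
40 x 1.5 = 60 miles
Leg 2 distance:
60 x 1.5 = 90 miles
Total distance:
60 + 90 = 150 miles

150 miles


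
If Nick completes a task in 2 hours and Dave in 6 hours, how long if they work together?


Nick's rate: 1/2 of the job per hour
Dave's rate: 1/6 of the job per hour
Combined rate: 1/2 + 1/6 = 2/3 per hour
Time = 1 / (2/3) = 3/2 = 1.5 hours

1.5 hours


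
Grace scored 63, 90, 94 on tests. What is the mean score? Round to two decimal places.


Add the scores:
63 + 90 + 94 = 247
Divide by the number of tests:
247 / 3 = 82.3333... ≈ 82.33

82.33


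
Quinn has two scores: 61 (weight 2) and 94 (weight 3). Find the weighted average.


Weighted sum:
2 x 61 + 3 x 94 = 404
Total weight:
2 + 3 = 5
Weighted average:
404 / 5 = 80.8

80.8


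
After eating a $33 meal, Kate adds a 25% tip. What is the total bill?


Calculate the tip:
25% of $33 = $8.25
Add tip to meal cost:
$33 + $8.25 = $41.25

$41.25


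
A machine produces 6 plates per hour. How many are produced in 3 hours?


Production rate: 6 plates per hour
Time: 3 hours
Total: 6 x 3 = 18 plates

18 plates


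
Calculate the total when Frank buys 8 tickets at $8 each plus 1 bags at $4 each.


Cost of tickets:
8 x $8 = $64
Cost of bags:
1 x $4 = $4
Add both:
$64 + $4 = $68

$68


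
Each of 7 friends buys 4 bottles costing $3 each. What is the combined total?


Cost per person:
4 x $3 = $12
Group total:
7 x $12 = $84

$84


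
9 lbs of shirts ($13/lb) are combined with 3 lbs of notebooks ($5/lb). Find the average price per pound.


Cost of shirts:
9 x $13 = $117
Cost of notebooks:
3 x $5 = $15
Total cost: $117 + $15 = $132
Total weight: 12 lbs
Average: $132 / 12 = $11/lb

$11/lb


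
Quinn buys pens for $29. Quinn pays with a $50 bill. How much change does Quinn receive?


Start with the amount paid:
$50
Subtract the price:
$50 - $29 = $21

$21


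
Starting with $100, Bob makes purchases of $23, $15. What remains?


Add up expenses:
$23 + $15 = $38
Subtract from budget:
$100 - $38 = $62

$62


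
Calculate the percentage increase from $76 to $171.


Find the absolute change:
|171 - 76| = 95
Divide by original and multiply by 100:
95 / 76 x 100 = 125%

125%


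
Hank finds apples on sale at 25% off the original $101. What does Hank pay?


Calculate the discount amount:
25% of $101 = $25.25
Subtract from original:
$101 - $25.25 = $75.75

$75.75


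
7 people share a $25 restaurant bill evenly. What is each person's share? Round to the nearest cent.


Total bill: $25
Number of people: 7
Each pays: $25 / 7 = $3.5714... ≈ $3.57

$3.57
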